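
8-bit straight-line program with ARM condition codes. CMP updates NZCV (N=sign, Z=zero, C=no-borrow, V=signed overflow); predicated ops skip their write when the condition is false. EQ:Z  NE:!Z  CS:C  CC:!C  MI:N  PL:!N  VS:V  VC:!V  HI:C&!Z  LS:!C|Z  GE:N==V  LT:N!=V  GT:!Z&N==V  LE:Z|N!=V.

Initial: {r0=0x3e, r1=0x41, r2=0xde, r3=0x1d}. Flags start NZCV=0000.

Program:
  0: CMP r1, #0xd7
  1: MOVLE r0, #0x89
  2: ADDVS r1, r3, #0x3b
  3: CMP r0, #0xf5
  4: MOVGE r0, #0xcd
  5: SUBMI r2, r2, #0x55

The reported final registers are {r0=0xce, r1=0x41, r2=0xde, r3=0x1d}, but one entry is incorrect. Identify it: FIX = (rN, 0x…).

0: ✓ CMP  NZCV=0000
1: · MOVLE
2: · ADDVS
3: ✓ CMP  NZCV=0000
4: ✓ MOVGE  r0←0xcd
5: · SUBMI

FIX = (r0, 0xcd)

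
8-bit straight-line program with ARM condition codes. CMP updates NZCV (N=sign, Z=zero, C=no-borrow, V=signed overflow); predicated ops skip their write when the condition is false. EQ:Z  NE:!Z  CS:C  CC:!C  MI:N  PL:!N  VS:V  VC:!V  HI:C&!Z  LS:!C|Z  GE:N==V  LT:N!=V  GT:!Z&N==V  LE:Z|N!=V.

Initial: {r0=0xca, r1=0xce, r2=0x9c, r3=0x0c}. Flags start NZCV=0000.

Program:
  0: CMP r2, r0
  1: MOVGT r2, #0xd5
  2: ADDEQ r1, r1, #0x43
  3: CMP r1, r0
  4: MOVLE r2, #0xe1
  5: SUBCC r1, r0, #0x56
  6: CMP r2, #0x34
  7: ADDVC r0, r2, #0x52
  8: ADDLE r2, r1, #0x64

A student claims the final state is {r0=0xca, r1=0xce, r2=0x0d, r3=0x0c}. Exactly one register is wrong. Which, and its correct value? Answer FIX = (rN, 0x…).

0: ✓ CMP  NZCV=1000
1: · MOVGT
2: · ADDEQ
3: ✓ CMP  NZCV=0010
4: · MOVLE
5: · SUBCC
6: ✓ CMP  NZCV=0011
7: · ADDVC
8: ✓ ADDLE  r2←0x32

FIX = (r2, 0x32)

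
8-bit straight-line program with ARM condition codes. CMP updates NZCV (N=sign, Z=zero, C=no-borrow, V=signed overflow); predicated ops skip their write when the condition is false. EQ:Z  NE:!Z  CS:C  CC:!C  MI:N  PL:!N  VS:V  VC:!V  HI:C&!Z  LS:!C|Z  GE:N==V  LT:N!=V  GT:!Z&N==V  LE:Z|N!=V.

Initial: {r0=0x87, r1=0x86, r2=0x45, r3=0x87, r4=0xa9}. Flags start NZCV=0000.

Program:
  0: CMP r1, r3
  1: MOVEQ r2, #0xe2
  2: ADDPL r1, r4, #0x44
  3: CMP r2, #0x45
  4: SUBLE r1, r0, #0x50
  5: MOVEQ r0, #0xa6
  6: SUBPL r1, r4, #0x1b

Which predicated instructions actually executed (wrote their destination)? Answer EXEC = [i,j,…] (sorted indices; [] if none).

EXEC = [4,5,6]

[0] flags=1000 → (cmp)
[1] flags=1000 EQ?F → skip
[2] flags=1000 PL?F → skip
[3] flags=0110 → (cmp)
[4] flags=0110 LE?T → r1=0x37
[5] flags=0110 EQ?T → r0=0xa6
[6] flags=0110 PL?T → r1=0x8e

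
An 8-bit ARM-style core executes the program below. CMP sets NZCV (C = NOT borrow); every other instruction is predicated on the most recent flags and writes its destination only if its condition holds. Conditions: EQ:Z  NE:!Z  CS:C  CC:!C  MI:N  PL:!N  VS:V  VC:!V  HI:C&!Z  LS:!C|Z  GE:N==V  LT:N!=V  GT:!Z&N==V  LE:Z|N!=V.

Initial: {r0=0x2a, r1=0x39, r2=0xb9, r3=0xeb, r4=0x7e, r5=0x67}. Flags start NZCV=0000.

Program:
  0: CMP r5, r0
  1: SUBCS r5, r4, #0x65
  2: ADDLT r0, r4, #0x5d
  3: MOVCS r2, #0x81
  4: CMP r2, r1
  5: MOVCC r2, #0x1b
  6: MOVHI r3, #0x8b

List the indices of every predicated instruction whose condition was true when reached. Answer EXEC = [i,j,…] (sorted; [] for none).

[0] flags=0010 → (cmp)
[1] flags=0010 CS?T → r5=0x19
[2] flags=0010 LT?F → skip
[3] flags=0010 CS?T → r2=0x81
[4] flags=0011 → (cmp)
[5] flags=0011 CC?F → skip
[6] flags=0011 HI?T → r3=0x8b

EXEC = [1,3,6]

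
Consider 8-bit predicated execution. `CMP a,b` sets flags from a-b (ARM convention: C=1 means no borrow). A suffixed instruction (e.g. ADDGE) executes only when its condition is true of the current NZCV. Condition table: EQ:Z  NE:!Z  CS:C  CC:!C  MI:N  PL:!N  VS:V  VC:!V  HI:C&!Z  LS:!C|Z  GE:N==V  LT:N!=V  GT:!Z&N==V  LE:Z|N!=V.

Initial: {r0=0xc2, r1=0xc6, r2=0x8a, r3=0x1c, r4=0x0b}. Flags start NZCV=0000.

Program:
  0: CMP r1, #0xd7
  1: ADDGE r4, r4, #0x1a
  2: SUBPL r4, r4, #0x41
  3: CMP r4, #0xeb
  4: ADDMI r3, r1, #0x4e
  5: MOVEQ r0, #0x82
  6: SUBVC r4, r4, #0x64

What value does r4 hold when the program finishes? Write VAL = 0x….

0: ✓ CMP  NZCV=1000
1: · ADDGE
2: · SUBPL
3: ✓ CMP  NZCV=0000
4: · ADDMI
5: · MOVEQ
6: ✓ SUBVC  r4←0xa7

VAL = 0xa7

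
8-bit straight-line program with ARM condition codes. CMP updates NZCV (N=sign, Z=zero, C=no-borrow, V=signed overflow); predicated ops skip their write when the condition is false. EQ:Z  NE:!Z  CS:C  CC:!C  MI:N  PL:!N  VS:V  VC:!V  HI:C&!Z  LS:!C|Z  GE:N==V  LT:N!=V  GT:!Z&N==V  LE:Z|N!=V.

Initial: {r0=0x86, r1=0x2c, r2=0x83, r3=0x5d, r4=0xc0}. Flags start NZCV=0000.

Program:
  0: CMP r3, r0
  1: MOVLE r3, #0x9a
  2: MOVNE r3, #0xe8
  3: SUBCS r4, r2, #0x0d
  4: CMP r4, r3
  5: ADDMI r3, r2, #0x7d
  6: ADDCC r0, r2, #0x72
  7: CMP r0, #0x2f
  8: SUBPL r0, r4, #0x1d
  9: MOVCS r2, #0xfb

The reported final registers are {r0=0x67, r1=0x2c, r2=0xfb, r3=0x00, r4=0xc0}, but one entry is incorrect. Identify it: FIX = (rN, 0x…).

[0] flags=1001 → (cmp)
[1] flags=1001 LE?F → skip
[2] flags=1001 NE?T → r3=0xe8
[3] flags=1001 CS?F → skip
[4] flags=1000 → (cmp)
[5] flags=1000 MI?T → r3=0x00
[6] flags=1000 CC?T → r0=0xf5
[7] flags=1010 → (cmp)
[8] flags=1010 PL?F → skip
[9] flags=1010 CS?T → r2=0xfb

FIX = (r0, 0xf5)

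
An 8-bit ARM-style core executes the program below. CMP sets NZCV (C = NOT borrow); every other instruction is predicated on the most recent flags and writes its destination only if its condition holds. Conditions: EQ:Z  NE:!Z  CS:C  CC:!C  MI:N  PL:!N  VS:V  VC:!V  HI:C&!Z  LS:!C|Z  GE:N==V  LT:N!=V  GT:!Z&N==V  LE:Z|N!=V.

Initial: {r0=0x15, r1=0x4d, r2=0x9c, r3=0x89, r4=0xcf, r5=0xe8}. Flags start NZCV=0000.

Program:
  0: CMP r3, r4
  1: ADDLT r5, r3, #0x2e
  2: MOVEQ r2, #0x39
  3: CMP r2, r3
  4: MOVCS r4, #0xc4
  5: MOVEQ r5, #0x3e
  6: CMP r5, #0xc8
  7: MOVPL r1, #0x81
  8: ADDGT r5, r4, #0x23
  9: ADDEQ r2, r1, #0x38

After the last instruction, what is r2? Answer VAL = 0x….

VAL = 0x9c

[0] flags=1000 → (cmp)
[1] flags=1000 LT?T → r5=0xb7
[2] flags=1000 EQ?F → skip
[3] flags=0010 → (cmp)
[4] flags=0010 CS?T → r4=0xc4
[5] flags=0010 EQ?F → skip
[6] flags=1000 → (cmp)
[7] flags=1000 PL?F → skip
[8] flags=1000 GT?F → skip
[9] flags=1000 EQ?F → skip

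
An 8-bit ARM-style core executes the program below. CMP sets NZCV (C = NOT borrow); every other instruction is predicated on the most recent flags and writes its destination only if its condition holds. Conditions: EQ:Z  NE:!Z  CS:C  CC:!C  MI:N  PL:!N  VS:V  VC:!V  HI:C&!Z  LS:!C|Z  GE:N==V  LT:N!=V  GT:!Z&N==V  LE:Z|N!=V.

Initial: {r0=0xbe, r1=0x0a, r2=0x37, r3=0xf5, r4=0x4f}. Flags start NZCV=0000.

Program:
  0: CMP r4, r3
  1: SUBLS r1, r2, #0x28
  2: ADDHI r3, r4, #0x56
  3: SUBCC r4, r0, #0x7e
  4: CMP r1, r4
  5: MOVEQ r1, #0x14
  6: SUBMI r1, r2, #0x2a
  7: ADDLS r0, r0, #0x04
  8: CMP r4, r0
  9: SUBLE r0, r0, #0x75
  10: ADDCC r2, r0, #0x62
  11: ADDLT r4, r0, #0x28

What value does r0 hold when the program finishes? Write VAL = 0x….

VAL = 0xc2

[0] flags=0000 → (cmp)
[1] flags=0000 LS?T → r1=0x0f
[2] flags=0000 HI?F → skip
[3] flags=0000 CC?T → r4=0x40
[4] flags=1000 → (cmp)
[5] flags=1000 EQ?F → skip
[6] flags=1000 MI?T → r1=0x0d
[7] flags=1000 LS?T → r0=0xc2
[8] flags=0000 → (cmp)
[9] flags=0000 LE?F → skip
[10] flags=0000 CC?T → r2=0x24
[11] flags=0000 LT?F → skip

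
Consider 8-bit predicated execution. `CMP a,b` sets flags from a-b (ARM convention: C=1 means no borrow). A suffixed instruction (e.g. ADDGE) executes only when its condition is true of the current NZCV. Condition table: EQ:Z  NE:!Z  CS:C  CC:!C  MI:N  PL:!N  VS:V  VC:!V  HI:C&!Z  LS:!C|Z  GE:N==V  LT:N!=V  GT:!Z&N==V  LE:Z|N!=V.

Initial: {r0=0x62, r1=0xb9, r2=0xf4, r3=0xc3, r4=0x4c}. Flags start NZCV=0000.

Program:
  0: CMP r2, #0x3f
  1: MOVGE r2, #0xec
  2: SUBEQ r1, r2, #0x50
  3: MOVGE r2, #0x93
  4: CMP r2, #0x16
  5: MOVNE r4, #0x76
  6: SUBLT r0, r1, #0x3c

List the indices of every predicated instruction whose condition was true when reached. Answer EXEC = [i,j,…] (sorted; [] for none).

EXEC = [5,6]

0: ✓ CMP  NZCV=1010
1: · MOVGE
2: · SUBEQ
3: · MOVGE
4: ✓ CMP  NZCV=1010
5: ✓ MOVNE  r4←0x76
6: ✓ SUBLT  r0←0x7d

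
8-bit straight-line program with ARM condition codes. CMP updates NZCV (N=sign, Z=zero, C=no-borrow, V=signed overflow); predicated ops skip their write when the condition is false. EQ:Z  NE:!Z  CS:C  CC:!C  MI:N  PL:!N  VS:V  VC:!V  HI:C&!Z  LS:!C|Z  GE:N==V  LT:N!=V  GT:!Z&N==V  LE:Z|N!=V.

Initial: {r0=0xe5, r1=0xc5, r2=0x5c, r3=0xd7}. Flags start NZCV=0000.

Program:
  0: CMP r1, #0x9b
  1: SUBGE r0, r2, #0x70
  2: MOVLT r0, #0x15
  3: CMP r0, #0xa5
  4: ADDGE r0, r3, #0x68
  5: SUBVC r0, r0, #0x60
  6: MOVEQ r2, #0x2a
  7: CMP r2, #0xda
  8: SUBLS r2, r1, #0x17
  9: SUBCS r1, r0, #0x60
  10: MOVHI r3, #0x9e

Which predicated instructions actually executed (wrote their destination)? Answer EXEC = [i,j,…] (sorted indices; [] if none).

0: ✓ CMP  NZCV=0010
1: ✓ SUBGE  r0←0xec
2: · MOVLT
3: ✓ CMP  NZCV=0010
4: ✓ ADDGE  r0←0x3f
5: ✓ SUBVC  r0←0xdf
6: · MOVEQ
7: ✓ CMP  NZCV=1001
8: ✓ SUBLS  r2←0xae
9: · SUBCS
10: · MOVHI

EXEC = [1,4,5,8]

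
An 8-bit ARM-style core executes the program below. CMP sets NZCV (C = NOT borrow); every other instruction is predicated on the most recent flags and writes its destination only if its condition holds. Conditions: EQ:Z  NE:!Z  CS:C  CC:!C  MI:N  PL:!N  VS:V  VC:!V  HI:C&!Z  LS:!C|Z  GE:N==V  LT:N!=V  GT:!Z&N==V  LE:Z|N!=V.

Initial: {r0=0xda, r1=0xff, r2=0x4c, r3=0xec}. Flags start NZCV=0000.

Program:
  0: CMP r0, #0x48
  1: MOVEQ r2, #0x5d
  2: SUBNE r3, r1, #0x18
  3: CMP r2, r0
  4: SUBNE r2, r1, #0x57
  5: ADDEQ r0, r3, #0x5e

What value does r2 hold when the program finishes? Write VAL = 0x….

0: ✓ CMP  NZCV=1010
1: · MOVEQ
2: ✓ SUBNE  r3←0xe7
3: ✓ CMP  NZCV=0000
4: ✓ SUBNE  r2←0xa8
5: · ADDEQ

VAL = 0xa8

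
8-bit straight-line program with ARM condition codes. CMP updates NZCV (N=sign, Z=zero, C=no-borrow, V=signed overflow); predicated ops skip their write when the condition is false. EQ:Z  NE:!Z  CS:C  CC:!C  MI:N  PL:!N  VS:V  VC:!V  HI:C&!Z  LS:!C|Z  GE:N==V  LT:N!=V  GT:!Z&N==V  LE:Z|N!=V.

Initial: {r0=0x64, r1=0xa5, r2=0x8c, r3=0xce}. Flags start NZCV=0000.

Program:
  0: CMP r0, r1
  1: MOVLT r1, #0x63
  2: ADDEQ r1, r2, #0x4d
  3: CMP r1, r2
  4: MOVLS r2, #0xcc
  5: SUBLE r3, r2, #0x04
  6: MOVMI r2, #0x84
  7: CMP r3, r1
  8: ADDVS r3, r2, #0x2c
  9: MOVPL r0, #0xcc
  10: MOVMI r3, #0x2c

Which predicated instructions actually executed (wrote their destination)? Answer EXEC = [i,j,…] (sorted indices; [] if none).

0: ✓ CMP  NZCV=1001
1: · MOVLT
2: · ADDEQ
3: ✓ CMP  NZCV=0010
4: · MOVLS
5: · SUBLE
6: · MOVMI
7: ✓ CMP  NZCV=0010
8: · ADDVS
9: ✓ MOVPL  r0←0xcc
10: · MOVMI

EXEC = [9]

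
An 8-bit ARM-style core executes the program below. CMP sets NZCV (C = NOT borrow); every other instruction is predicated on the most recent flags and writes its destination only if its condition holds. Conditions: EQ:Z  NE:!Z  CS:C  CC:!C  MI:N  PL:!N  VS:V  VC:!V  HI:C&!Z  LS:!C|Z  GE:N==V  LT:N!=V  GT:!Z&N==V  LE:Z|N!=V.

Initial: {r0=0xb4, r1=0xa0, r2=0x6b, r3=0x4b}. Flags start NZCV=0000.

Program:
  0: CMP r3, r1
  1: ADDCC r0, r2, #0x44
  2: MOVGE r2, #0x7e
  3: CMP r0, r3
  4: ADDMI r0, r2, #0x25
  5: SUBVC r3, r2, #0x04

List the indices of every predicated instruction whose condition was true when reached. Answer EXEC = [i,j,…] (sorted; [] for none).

0: ✓ CMP  NZCV=1001
1: ✓ ADDCC  r0←0xaf
2: ✓ MOVGE  r2←0x7e
3: ✓ CMP  NZCV=0011
4: · ADDMI
5: · SUBVC

EXEC = [1,2]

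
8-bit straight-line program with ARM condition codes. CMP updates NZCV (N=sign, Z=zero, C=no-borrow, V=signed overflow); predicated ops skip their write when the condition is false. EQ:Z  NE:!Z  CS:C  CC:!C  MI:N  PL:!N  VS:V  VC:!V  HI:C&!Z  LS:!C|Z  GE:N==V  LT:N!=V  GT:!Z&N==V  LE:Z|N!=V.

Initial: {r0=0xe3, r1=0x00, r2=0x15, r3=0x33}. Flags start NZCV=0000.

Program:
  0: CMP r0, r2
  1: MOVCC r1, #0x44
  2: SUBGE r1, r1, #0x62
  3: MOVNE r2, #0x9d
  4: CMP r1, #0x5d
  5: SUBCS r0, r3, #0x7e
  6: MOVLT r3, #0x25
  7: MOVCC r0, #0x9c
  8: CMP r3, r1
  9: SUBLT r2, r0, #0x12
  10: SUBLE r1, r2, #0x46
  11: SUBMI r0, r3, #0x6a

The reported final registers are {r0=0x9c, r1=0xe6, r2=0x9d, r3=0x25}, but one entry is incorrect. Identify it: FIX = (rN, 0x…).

0: ✓ CMP  NZCV=1010
1: · MOVCC
2: · SUBGE
3: ✓ MOVNE  r2←0x9d
4: ✓ CMP  NZCV=1000
5: · SUBCS
6: ✓ MOVLT  r3←0x25
7: ✓ MOVCC  r0←0x9c
8: ✓ CMP  NZCV=0010
9: · SUBLT
10: · SUBLE
11: · SUBMI

FIX = (r1, 0x00)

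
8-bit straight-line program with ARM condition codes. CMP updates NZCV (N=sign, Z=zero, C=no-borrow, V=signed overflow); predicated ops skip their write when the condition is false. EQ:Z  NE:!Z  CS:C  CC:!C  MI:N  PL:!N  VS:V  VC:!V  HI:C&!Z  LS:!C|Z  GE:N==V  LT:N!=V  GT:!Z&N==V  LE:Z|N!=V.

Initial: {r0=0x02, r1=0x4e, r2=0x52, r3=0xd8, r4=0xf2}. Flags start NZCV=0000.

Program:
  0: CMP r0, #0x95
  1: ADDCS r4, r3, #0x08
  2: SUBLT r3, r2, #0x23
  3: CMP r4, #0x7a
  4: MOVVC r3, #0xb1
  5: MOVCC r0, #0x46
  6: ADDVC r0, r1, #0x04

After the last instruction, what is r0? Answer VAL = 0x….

0: ✓ CMP  NZCV=0000
1: · ADDCS
2: · SUBLT
3: ✓ CMP  NZCV=0011
4: · MOVVC
5: · MOVCC
6: · ADDVC

VAL = 0x02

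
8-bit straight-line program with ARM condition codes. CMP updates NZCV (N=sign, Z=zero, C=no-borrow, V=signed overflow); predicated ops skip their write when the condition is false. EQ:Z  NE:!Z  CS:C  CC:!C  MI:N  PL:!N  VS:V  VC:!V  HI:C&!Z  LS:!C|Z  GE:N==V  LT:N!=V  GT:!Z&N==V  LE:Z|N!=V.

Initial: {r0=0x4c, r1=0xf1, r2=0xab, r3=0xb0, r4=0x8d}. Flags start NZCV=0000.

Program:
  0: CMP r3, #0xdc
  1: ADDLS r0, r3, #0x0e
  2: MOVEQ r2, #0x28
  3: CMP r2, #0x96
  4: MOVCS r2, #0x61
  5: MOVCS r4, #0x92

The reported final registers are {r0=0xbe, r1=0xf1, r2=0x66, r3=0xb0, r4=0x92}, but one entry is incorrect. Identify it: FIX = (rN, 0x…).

[0] flags=1000 → (cmp)
[1] flags=1000 LS?T → r0=0xbe
[2] flags=1000 EQ?F → skip
[3] flags=0010 → (cmp)
[4] flags=0010 CS?T → r2=0x61
[5] flags=0010 CS?T → r4=0x92

FIX = (r2, 0x61)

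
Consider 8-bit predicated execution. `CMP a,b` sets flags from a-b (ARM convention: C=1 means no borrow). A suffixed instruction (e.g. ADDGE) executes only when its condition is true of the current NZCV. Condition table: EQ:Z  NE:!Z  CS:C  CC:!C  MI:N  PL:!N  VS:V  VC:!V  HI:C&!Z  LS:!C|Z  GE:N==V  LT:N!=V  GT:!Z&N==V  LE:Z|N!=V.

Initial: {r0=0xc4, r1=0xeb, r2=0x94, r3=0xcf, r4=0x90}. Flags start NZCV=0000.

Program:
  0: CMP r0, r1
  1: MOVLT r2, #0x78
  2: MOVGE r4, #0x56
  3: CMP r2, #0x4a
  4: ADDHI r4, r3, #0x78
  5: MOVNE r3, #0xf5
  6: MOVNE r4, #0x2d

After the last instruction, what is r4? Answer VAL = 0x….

[0] flags=1000 → (cmp)
[1] flags=1000 LT?T → r2=0x78
[2] flags=1000 GE?F → skip
[3] flags=0010 → (cmp)
[4] flags=0010 HI?T → r4=0x47
[5] flags=0010 NE?T → r3=0xf5
[6] flags=0010 NE?T → r4=0x2d

VAL = 0x2d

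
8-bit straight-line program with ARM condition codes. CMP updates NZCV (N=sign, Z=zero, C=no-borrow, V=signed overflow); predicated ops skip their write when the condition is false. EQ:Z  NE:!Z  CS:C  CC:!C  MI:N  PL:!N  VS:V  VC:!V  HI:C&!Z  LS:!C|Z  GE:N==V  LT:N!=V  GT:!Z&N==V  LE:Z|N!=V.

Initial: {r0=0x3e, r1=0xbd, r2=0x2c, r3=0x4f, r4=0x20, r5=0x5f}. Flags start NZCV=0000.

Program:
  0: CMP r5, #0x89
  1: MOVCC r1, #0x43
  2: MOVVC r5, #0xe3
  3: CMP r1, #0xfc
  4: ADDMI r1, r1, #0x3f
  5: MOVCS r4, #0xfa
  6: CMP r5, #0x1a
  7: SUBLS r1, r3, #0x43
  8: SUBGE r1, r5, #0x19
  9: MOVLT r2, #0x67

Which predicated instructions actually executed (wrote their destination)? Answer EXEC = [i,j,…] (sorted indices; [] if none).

EXEC = [1,8]

0: ✓ CMP  NZCV=1001
1: ✓ MOVCC  r1←0x43
2: · MOVVC
3: ✓ CMP  NZCV=0000
4: · ADDMI
5: · MOVCS
6: ✓ CMP  NZCV=0010
7: · SUBLS
8: ✓ SUBGE  r1←0x46
9: · MOVLT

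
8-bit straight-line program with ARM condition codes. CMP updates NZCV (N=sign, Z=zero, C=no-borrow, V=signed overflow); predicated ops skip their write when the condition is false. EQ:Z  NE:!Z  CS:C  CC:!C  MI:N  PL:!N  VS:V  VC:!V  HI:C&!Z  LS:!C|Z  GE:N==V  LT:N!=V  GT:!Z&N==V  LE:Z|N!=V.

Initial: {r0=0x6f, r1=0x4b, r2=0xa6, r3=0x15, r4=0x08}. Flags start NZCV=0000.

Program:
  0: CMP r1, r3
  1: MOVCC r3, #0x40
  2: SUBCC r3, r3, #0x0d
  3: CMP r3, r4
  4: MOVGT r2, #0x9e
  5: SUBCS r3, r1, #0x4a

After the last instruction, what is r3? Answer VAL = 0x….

0: ✓ CMP  NZCV=0010
1: · MOVCC
2: · SUBCC
3: ✓ CMP  NZCV=0010
4: ✓ MOVGT  r2←0x9e
5: ✓ SUBCS  r3←0x01

VAL = 0x01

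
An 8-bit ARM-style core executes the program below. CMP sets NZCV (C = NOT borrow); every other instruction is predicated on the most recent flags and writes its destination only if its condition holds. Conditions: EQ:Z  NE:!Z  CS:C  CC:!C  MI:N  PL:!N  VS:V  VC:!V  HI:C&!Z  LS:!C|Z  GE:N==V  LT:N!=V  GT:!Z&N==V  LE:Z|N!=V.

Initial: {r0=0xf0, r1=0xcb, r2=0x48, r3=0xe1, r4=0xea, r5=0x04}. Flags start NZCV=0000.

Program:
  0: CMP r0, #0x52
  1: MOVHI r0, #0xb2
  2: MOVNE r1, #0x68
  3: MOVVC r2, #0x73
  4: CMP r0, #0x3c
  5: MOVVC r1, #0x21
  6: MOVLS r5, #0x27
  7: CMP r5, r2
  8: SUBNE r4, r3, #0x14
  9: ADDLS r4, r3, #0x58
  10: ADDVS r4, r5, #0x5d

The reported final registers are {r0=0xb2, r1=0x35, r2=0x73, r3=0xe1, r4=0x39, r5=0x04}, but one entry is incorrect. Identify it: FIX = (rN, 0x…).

0: ✓ CMP  NZCV=1010
1: ✓ MOVHI  r0←0xb2
2: ✓ MOVNE  r1←0x68
3: ✓ MOVVC  r2←0x73
4: ✓ CMP  NZCV=0011
5: · MOVVC
6: · MOVLS
7: ✓ CMP  NZCV=1000
8: ✓ SUBNE  r4←0xcd
9: ✓ ADDLS  r4←0x39
10: · ADDVS

FIX = (r1, 0x68)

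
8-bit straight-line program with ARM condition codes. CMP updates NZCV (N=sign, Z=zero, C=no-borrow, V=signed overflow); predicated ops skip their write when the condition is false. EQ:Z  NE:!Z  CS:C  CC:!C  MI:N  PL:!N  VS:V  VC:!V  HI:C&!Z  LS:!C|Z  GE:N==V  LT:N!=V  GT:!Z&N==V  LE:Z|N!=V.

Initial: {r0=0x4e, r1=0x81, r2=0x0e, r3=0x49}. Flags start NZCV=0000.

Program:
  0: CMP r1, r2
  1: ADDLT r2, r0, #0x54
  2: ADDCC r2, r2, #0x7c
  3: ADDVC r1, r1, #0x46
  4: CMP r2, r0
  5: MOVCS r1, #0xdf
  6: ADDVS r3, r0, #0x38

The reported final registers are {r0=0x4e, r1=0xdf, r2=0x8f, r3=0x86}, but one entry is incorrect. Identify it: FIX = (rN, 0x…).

0: ✓ CMP  NZCV=0011
1: ✓ ADDLT  r2←0xa2
2: · ADDCC
3: · ADDVC
4: ✓ CMP  NZCV=0011
5: ✓ MOVCS  r1←0xdf
6: ✓ ADDVS  r3←0x86

FIX = (r2, 0xa2)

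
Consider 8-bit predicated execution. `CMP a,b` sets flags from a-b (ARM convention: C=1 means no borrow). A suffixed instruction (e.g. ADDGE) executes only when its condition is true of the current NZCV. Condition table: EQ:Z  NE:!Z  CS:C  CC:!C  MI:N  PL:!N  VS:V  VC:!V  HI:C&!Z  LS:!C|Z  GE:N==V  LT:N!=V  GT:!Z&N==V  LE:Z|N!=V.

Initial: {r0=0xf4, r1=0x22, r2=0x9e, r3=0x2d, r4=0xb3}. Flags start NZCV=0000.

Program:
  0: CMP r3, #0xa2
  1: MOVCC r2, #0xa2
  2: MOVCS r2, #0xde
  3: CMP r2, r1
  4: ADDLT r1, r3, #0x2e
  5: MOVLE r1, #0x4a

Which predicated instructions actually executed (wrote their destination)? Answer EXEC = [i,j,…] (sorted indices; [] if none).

[0] flags=1001 → (cmp)
[1] flags=1001 CC?T → r2=0xa2
[2] flags=1001 CS?F → skip
[3] flags=1010 → (cmp)
[4] flags=1010 LT?T → r1=0x5b
[5] flags=1010 LE?T → r1=0x4a

EXEC = [1,4,5]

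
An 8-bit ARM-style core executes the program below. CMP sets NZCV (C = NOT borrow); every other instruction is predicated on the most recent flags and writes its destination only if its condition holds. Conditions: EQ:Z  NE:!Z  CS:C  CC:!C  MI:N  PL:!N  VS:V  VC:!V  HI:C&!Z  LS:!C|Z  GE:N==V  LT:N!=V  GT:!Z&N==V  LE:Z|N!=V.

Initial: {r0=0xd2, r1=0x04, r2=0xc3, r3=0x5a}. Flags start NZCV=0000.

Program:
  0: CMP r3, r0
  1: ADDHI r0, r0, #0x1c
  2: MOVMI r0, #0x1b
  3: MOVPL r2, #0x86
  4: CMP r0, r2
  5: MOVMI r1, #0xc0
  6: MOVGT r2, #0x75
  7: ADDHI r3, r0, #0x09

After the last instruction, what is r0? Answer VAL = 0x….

[0] flags=1001 → (cmp)
[1] flags=1001 HI?F → skip
[2] flags=1001 MI?T → r0=0x1b
[3] flags=1001 PL?F → skip
[4] flags=0000 → (cmp)
[5] flags=0000 MI?F → skip
[6] flags=0000 GT?T → r2=0x75
[7] flags=0000 HI?F → skip

VAL = 0x1b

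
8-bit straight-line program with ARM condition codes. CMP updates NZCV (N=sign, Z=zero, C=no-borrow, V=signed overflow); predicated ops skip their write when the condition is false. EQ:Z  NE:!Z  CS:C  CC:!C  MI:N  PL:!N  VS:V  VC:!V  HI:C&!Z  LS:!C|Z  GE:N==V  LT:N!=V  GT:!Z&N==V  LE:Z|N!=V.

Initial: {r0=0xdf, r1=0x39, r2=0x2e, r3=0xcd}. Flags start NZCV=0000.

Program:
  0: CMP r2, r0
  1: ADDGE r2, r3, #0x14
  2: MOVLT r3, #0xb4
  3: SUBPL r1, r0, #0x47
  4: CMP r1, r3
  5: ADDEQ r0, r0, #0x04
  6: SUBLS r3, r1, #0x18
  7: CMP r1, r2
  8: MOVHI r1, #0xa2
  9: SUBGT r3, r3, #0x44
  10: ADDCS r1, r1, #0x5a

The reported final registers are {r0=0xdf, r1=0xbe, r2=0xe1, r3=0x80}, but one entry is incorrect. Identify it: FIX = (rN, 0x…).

0: ✓ CMP  NZCV=0000
1: ✓ ADDGE  r2←0xe1
2: · MOVLT
3: ✓ SUBPL  r1←0x98
4: ✓ CMP  NZCV=1000
5: · ADDEQ
6: ✓ SUBLS  r3←0x80
7: ✓ CMP  NZCV=1000
8: · MOVHI
9: · SUBGT
10: · ADDCS

FIX = (r1, 0x98)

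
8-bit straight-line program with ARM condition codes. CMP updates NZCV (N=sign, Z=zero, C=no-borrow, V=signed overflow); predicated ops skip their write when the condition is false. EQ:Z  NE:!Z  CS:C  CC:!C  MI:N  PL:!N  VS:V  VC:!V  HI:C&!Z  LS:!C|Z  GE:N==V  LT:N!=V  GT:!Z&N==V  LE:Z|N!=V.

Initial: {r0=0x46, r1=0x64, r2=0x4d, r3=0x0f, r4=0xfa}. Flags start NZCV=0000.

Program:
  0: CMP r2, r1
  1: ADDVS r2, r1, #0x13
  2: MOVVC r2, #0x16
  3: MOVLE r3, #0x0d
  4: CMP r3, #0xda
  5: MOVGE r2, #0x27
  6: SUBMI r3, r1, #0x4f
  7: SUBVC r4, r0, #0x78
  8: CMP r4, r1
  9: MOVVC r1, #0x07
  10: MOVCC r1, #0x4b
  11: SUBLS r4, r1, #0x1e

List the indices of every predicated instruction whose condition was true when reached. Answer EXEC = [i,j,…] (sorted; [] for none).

[0] flags=1000 → (cmp)
[1] flags=1000 VS?F → skip
[2] flags=1000 VC?T → r2=0x16
[3] flags=1000 LE?T → r3=0x0d
[4] flags=0000 → (cmp)
[5] flags=0000 GE?T → r2=0x27
[6] flags=0000 MI?F → skip
[7] flags=0000 VC?T → r4=0xce
[8] flags=0011 → (cmp)
[9] flags=0011 VC?F → skip
[10] flags=0011 CC?F → skip
[11] flags=0011 LS?F → skip

EXEC = [2,3,5,7]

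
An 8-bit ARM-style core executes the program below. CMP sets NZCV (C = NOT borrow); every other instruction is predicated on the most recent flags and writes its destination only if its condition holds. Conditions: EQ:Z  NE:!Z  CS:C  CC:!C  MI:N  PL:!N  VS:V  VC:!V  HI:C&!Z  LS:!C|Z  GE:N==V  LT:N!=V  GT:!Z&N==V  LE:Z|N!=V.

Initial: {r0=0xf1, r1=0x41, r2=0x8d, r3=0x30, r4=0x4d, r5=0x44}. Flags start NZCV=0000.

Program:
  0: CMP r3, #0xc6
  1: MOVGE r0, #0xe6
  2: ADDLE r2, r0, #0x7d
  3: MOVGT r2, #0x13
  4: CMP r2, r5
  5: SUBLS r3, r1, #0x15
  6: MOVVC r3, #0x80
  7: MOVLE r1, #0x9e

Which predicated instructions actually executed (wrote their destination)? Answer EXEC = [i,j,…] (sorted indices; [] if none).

EXEC = [1,3,5,6,7]

0: ✓ CMP  NZCV=0000
1: ✓ MOVGE  r0←0xe6
2: · ADDLE
3: ✓ MOVGT  r2←0x13
4: ✓ CMP  NZCV=1000
5: ✓ SUBLS  r3←0x2c
6: ✓ MOVVC  r3←0x80
7: ✓ MOVLE  r1←0x9e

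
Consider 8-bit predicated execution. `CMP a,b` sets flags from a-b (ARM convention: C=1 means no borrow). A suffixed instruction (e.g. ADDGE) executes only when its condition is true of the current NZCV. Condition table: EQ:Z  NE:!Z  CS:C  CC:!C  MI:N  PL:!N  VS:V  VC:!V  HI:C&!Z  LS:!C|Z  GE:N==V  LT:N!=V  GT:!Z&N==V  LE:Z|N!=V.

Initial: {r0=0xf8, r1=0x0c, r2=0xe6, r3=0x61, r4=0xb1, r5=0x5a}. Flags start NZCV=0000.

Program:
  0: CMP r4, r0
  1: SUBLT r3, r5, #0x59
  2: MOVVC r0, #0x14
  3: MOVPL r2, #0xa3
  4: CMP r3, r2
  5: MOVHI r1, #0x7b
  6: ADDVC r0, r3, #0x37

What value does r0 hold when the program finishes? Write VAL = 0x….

[0] flags=1000 → (cmp)
[1] flags=1000 LT?T → r3=0x01
[2] flags=1000 VC?T → r0=0x14
[3] flags=1000 PL?F → skip
[4] flags=0000 → (cmp)
[5] flags=0000 HI?F → skip
[6] flags=0000 VC?T → r0=0x38

VAL = 0x38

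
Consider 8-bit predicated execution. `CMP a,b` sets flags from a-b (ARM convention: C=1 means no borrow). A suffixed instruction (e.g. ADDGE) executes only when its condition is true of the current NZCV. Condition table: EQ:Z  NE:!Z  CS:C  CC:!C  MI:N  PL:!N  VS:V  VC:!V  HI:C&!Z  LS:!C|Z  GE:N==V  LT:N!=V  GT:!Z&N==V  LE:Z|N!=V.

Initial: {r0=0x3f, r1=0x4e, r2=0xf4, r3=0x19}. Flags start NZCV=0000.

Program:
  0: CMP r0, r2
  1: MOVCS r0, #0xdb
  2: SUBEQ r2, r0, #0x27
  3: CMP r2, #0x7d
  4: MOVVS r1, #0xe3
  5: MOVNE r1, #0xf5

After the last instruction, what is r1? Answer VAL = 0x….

0: ✓ CMP  NZCV=0000
1: · MOVCS
2: · SUBEQ
3: ✓ CMP  NZCV=0011
4: ✓ MOVVS  r1←0xe3
5: ✓ MOVNE  r1←0xf5

VAL = 0xf5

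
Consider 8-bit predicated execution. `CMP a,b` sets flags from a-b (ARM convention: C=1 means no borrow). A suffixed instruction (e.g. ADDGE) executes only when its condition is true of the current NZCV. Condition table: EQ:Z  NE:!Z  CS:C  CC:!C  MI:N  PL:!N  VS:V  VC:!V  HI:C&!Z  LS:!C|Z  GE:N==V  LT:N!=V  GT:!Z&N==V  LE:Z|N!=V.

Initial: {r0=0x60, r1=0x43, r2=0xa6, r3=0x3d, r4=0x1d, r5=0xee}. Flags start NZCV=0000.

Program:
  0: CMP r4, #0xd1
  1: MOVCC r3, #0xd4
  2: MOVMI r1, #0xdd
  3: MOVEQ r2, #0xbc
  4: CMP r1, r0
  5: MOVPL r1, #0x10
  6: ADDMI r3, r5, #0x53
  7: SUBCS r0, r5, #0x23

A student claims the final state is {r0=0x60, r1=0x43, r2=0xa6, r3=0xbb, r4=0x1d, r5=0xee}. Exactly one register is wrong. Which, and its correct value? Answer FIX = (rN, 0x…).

FIX = (r3, 0x41)

[0] flags=0000 → (cmp)
[1] flags=0000 CC?T → r3=0xd4
[2] flags=0000 MI?F → skip
[3] flags=0000 EQ?F → skip
[4] flags=1000 → (cmp)
[5] flags=1000 PL?F → skip
[6] flags=1000 MI?T → r3=0x41
[7] flags=1000 CS?F → skip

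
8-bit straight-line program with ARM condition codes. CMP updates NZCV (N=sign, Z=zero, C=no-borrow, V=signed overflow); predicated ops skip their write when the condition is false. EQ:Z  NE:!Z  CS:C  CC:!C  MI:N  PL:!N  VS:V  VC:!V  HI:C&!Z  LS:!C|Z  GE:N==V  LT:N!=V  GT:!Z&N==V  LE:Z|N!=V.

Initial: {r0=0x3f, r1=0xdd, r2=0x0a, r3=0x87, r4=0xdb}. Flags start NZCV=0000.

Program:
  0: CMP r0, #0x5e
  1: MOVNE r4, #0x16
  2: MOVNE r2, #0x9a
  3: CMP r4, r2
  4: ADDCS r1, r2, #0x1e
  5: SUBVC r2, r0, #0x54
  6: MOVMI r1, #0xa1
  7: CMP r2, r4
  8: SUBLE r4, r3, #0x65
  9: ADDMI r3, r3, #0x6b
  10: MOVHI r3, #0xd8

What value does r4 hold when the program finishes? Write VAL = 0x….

[0] flags=1000 → (cmp)
[1] flags=1000 NE?T → r4=0x16
[2] flags=1000 NE?T → r2=0x9a
[3] flags=0000 → (cmp)
[4] flags=0000 CS?F → skip
[5] flags=0000 VC?T → r2=0xeb
[6] flags=0000 MI?F → skip
[7] flags=1010 → (cmp)
[8] flags=1010 LE?T → r4=0x22
[9] flags=1010 MI?T → r3=0xf2
[10] flags=1010 HI?T → r3=0xd8

VAL = 0x22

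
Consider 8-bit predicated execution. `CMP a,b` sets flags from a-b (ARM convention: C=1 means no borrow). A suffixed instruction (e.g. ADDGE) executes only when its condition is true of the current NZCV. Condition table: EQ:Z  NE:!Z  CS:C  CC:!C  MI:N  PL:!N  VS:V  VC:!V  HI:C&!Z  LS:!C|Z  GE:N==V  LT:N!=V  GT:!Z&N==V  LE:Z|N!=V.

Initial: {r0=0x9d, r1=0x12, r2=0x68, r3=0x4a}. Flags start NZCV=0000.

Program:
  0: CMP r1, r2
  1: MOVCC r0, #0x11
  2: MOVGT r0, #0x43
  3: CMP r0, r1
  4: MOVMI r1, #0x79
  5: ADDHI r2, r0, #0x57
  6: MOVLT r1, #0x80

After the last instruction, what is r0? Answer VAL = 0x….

[0] flags=1000 → (cmp)
[1] flags=1000 CC?T → r0=0x11
[2] flags=1000 GT?F → skip
[3] flags=1000 → (cmp)
[4] flags=1000 MI?T → r1=0x79
[5] flags=1000 HI?F → skip
[6] flags=1000 LT?T → r1=0x80

VAL = 0x11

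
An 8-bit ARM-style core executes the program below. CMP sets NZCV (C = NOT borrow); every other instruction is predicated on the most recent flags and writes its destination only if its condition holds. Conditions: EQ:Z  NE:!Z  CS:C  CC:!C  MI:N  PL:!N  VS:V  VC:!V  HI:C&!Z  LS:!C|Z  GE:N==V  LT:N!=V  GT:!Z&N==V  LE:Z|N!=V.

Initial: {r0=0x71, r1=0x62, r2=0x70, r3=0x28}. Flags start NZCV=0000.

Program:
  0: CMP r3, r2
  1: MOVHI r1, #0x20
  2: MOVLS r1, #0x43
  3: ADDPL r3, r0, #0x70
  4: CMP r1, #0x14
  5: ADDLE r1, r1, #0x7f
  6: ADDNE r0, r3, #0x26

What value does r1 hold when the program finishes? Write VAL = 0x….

VAL = 0x43

0: ✓ CMP  NZCV=1000
1: · MOVHI
2: ✓ MOVLS  r1←0x43
3: · ADDPL
4: ✓ CMP  NZCV=0010
5: · ADDLE
6: ✓ ADDNE  r0←0x4e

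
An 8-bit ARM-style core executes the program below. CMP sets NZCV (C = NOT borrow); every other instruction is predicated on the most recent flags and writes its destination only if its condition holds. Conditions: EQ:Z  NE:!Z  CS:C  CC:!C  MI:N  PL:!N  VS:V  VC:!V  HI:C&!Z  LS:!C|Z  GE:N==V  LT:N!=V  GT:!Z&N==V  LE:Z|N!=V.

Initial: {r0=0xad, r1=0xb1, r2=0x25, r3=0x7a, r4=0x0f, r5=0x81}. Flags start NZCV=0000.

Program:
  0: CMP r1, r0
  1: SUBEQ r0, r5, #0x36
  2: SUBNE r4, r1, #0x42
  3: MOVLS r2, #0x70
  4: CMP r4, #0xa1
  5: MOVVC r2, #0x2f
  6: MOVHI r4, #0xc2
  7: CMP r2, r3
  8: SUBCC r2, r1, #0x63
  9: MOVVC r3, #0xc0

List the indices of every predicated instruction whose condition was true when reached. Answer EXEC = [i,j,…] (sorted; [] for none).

[0] flags=0010 → (cmp)
[1] flags=0010 EQ?F → skip
[2] flags=0010 NE?T → r4=0x6f
[3] flags=0010 LS?F → skip
[4] flags=1001 → (cmp)
[5] flags=1001 VC?F → skip
[6] flags=1001 HI?F → skip
[7] flags=1000 → (cmp)
[8] flags=1000 CC?T → r2=0x4e
[9] flags=1000 VC?T → r3=0xc0

EXEC = [2,8,9]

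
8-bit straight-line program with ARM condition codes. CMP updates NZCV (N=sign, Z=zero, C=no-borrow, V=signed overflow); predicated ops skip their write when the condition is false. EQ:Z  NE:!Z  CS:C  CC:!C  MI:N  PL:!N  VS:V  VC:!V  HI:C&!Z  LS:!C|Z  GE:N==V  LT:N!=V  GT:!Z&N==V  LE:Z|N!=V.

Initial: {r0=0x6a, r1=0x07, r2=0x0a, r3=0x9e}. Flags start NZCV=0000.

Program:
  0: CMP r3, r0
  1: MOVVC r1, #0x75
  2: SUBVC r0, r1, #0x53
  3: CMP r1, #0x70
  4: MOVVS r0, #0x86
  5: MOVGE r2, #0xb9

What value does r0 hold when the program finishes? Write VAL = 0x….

[0] flags=0011 → (cmp)
[1] flags=0011 VC?F → skip
[2] flags=0011 VC?F → skip
[3] flags=1000 → (cmp)
[4] flags=1000 VS?F → skip
[5] flags=1000 GE?F → skip

VAL = 0x6a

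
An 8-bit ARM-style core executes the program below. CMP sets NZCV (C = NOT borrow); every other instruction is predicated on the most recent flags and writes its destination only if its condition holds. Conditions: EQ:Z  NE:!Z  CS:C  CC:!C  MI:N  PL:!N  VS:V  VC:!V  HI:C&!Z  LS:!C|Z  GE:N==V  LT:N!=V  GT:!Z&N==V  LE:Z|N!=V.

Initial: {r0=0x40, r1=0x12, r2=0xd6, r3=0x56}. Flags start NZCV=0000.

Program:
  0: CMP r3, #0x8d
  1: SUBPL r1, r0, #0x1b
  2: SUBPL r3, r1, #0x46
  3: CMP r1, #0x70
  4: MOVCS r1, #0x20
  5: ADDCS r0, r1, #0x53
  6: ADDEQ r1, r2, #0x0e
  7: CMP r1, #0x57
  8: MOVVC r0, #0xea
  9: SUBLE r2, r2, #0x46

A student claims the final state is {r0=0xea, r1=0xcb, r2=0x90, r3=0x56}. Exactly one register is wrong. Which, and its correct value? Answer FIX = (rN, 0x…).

FIX = (r1, 0x12)

0: ✓ CMP  NZCV=1001
1: · SUBPL
2: · SUBPL
3: ✓ CMP  NZCV=1000
4: · MOVCS
5: · ADDCS
6: · ADDEQ
7: ✓ CMP  NZCV=1000
8: ✓ MOVVC  r0←0xea
9: ✓ SUBLE  r2←0x90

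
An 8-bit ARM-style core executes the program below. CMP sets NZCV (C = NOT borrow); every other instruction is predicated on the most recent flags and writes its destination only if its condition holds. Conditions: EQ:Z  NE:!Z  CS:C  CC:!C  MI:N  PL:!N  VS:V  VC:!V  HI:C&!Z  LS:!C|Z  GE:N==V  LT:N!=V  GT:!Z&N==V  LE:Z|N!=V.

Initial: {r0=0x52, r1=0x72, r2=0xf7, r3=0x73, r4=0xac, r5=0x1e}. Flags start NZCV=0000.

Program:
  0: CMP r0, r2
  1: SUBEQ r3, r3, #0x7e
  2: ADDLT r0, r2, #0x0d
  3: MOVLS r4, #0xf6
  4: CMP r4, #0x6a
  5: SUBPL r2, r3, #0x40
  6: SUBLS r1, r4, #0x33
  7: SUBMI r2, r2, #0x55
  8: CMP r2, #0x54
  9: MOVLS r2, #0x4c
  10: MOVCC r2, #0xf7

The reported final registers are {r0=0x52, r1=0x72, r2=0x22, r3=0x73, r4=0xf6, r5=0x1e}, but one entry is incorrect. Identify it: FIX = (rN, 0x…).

0: ✓ CMP  NZCV=0000
1: · SUBEQ
2: · ADDLT
3: ✓ MOVLS  r4←0xf6
4: ✓ CMP  NZCV=1010
5: · SUBPL
6: · SUBLS
7: ✓ SUBMI  r2←0xa2
8: ✓ CMP  NZCV=0011
9: · MOVLS
10: · MOVCC

FIX = (r2, 0xa2)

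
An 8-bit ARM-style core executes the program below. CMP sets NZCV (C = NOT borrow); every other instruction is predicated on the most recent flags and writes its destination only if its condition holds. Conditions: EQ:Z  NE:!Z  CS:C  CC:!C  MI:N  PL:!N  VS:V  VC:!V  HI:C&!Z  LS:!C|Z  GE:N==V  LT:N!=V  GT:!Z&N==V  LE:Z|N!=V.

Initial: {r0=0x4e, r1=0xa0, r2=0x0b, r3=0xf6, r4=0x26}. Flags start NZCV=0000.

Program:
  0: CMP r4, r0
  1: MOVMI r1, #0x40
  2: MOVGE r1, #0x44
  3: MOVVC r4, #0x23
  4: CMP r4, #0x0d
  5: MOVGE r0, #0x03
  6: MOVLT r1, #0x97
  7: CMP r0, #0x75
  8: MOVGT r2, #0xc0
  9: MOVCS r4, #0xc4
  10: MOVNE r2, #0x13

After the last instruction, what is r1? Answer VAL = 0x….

VAL = 0x40

[0] flags=1000 → (cmp)
[1] flags=1000 MI?T → r1=0x40
[2] flags=1000 GE?F → skip
[3] flags=1000 VC?T → r4=0x23
[4] flags=0010 → (cmp)
[5] flags=0010 GE?T → r0=0x03
[6] flags=0010 LT?F → skip
[7] flags=1000 → (cmp)
[8] flags=1000 GT?F → skip
[9] flags=1000 CS?F → skip
[10] flags=1000 NE?T → r2=0x13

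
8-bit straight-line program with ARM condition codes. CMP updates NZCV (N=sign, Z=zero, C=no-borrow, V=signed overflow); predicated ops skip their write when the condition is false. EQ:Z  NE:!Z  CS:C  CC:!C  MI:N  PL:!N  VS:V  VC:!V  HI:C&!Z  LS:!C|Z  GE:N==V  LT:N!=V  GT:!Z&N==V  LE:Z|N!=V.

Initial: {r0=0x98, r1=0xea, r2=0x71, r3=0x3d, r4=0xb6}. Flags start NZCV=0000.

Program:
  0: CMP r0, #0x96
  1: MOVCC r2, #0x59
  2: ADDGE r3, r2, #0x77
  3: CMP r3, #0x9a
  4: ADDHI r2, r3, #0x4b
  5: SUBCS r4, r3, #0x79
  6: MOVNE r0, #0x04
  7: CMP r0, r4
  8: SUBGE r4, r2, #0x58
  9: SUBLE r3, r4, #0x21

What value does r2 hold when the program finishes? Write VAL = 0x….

0: ✓ CMP  NZCV=0010
1: · MOVCC
2: ✓ ADDGE  r3←0xe8
3: ✓ CMP  NZCV=0010
4: ✓ ADDHI  r2←0x33
5: ✓ SUBCS  r4←0x6f
6: ✓ MOVNE  r0←0x04
7: ✓ CMP  NZCV=1000
8: · SUBGE
9: ✓ SUBLE  r3←0x4e

VAL = 0x33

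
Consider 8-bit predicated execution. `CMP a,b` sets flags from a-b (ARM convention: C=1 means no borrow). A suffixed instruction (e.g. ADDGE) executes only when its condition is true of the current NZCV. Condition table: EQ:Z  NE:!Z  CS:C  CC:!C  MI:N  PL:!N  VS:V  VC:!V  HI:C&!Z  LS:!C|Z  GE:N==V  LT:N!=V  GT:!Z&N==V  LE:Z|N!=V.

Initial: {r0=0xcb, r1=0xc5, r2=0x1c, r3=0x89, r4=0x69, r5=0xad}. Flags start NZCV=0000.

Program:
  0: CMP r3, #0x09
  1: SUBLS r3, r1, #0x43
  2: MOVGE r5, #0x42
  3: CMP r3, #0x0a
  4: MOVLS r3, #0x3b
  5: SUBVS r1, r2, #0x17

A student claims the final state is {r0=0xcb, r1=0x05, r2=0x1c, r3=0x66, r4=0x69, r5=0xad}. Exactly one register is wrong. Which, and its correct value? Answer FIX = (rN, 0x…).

FIX = (r3, 0x89)

[0] flags=1010 → (cmp)
[1] flags=1010 LS?F → skip
[2] flags=1010 GE?F → skip
[3] flags=0011 → (cmp)
[4] flags=0011 LS?F → skip
[5] flags=0011 VS?T → r1=0x05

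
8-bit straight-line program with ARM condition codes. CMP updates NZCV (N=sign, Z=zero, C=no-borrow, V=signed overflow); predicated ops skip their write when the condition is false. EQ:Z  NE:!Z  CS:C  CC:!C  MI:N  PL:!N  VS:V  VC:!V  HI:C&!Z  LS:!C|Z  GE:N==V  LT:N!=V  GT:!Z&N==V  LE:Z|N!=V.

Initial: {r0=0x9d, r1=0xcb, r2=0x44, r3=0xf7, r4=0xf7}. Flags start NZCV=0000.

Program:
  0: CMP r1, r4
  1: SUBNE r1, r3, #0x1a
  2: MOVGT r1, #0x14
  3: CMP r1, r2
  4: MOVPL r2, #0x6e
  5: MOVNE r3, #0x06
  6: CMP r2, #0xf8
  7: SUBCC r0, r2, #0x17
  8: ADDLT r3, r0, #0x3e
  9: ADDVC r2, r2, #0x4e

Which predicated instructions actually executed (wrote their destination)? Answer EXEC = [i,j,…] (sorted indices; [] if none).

0: ✓ CMP  NZCV=1000
1: ✓ SUBNE  r1←0xdd
2: · MOVGT
3: ✓ CMP  NZCV=1010
4: · MOVPL
5: ✓ MOVNE  r3←0x06
6: ✓ CMP  NZCV=0000
7: ✓ SUBCC  r0←0x2d
8: · ADDLT
9: ✓ ADDVC  r2←0x92

EXEC = [1,5,7,9]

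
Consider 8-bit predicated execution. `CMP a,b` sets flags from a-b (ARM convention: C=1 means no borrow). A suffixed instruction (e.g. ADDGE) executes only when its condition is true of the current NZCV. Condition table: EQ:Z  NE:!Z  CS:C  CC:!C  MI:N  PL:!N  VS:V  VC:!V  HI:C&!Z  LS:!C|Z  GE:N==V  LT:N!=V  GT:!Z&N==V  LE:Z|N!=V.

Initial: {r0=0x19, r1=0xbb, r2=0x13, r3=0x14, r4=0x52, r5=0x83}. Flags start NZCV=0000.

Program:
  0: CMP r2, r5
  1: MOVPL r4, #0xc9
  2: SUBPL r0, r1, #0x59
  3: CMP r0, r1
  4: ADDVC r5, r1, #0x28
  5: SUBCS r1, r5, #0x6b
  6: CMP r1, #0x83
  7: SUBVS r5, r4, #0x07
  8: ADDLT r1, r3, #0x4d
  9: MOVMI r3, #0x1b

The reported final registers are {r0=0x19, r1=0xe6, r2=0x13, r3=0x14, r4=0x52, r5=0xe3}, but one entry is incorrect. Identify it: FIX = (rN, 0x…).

FIX = (r1, 0xbb)

0: ✓ CMP  NZCV=1001
1: · MOVPL
2: · SUBPL
3: ✓ CMP  NZCV=0000
4: ✓ ADDVC  r5←0xe3
5: · SUBCS
6: ✓ CMP  NZCV=0010
7: · SUBVS
8: · ADDLT
9: · MOVMI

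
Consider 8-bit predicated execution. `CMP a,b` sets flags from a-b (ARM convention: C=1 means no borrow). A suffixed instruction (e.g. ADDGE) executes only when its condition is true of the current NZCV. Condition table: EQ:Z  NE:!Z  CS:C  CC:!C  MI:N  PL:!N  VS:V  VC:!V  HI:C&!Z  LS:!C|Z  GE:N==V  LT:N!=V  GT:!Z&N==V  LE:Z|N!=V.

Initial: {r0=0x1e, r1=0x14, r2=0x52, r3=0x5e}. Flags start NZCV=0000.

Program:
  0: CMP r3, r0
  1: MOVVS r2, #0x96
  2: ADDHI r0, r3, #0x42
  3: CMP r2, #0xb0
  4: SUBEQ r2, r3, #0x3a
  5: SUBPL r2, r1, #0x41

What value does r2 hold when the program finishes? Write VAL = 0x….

VAL = 0x52

[0] flags=0010 → (cmp)
[1] flags=0010 VS?F → skip
[2] flags=0010 HI?T → r0=0xa0
[3] flags=1001 → (cmp)
[4] flags=1001 EQ?F → skip
[5] flags=1001 PL?F → skip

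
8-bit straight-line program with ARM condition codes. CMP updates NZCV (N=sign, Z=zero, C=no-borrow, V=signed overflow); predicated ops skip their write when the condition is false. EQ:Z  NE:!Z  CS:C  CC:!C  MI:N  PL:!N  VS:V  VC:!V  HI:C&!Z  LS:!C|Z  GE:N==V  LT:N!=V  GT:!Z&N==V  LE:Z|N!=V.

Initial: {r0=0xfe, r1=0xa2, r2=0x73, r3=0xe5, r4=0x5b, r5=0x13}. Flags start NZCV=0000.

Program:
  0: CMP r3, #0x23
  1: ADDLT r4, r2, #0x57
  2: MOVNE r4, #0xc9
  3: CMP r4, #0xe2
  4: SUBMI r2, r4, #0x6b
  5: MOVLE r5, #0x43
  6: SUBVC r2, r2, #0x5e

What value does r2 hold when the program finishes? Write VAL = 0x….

VAL = 0x00

[0] flags=1010 → (cmp)
[1] flags=1010 LT?T → r4=0xca
[2] flags=1010 NE?T → r4=0xc9
[3] flags=1000 → (cmp)
[4] flags=1000 MI?T → r2=0x5e
[5] flags=1000 LE?T → r5=0x43
[6] flags=1000 VC?T → r2=0x00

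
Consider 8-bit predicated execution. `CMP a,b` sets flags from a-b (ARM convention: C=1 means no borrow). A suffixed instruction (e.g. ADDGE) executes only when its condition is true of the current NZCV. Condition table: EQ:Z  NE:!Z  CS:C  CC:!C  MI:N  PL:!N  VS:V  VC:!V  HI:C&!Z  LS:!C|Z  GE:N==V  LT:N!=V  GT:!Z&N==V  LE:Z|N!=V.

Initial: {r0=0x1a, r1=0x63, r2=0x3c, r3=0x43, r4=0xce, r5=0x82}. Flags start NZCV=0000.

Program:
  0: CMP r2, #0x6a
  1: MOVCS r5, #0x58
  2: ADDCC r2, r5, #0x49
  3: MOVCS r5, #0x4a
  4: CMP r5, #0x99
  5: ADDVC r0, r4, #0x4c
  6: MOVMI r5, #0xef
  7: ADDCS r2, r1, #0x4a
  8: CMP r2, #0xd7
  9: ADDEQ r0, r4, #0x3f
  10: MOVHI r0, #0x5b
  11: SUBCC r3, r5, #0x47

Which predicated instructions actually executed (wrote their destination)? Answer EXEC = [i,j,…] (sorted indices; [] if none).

0: ✓ CMP  NZCV=1000
1: · MOVCS
2: ✓ ADDCC  r2←0xcb
3: · MOVCS
4: ✓ CMP  NZCV=1000
5: ✓ ADDVC  r0←0x1a
6: ✓ MOVMI  r5←0xef
7: · ADDCS
8: ✓ CMP  NZCV=1000
9: · ADDEQ
10: · MOVHI
11: ✓ SUBCC  r3←0xa8

EXEC = [2,5,6,11]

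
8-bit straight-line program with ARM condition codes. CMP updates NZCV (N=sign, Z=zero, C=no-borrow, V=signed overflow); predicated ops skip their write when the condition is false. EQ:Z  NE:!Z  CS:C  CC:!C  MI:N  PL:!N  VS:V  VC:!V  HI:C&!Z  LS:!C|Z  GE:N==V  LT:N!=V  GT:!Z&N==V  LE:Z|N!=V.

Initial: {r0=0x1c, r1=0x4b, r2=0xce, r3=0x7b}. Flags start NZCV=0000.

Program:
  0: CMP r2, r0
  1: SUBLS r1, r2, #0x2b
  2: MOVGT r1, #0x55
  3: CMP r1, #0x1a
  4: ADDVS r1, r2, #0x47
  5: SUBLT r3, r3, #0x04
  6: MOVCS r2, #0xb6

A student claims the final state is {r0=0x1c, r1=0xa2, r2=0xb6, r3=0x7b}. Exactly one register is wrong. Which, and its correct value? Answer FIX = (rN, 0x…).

[0] flags=1010 → (cmp)
[1] flags=1010 LS?F → skip
[2] flags=1010 GT?F → skip
[3] flags=0010 → (cmp)
[4] flags=0010 VS?F → skip
[5] flags=0010 LT?F → skip
[6] flags=0010 CS?T → r2=0xb6

FIX = (r1, 0x4b)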